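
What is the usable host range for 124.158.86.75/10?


Network: 124.128.0.0
Broadcast: 124.191.255.255
First usable = network + 1
Last usable = broadcast - 1
Range: 124.128.0.1 to 124.191.255.254


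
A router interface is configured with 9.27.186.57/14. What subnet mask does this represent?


/14 means 14 network bits, 18 host bits
Binary: 11111111111111000000000000000000
Mask: 255.252.0.0


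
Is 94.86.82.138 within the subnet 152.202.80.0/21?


Subnet network: 152.202.80.0
Test IP AND mask: 94.86.80.0
No, 94.86.82.138 is not in 152.202.80.0/21


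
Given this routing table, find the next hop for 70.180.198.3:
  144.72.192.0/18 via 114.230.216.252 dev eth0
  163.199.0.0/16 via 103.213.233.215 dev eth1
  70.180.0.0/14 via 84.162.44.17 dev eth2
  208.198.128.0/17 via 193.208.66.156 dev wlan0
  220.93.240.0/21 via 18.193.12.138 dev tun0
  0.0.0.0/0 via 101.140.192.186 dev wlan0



Longest prefix match for 70.180.198.3:
  /18 144.72.192.0: no
  /16 163.199.0.0: no
  /14 70.180.0.0: MATCH
  /17 208.198.128.0: no
  /21 220.93.240.0: no
  /0 0.0.0.0: MATCH
Selected: next-hop 84.162.44.17 via eth2 (matched /14)


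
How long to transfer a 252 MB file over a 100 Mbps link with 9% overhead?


Effective throughput = 100 * (1 - 9/100) = 91 Mbps
File size in Mb = 252 * 8 = 2016 Mb
Time = 2016 / 91
Time = 22.1538 seconds


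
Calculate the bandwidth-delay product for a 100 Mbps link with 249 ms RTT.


BDP = bandwidth * RTT
= 100 Mbps * 249 ms
= 100 * 1e6 * 249 / 1000 bits
= 24900000 bits
= 3112500 bytes
= 3039.5508 KB
BDP = 24900000 bits (3112500 bytes)


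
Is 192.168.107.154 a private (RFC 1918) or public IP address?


RFC 1918 private ranges:
  10.0.0.0/8 (10.0.0.0 - 10.255.255.255)
  172.16.0.0/12 (172.16.0.0 - 172.31.255.255)
  192.168.0.0/16 (192.168.0.0 - 192.168.255.255)
Private (in 192.168.0.0/16)


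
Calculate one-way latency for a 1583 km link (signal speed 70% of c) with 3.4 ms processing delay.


Speed = 0.7 * 3e5 km/s = 210000 km/s
Propagation delay = 1583 / 210000 = 0.0075 s = 7.5381 ms
Processing delay = 3.4 ms
Total one-way latency = 10.9381 ms


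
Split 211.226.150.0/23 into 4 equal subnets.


New prefix = 23 + 2 = 25
Each subnet has 128 addresses
  211.226.150.0/25
  211.226.150.128/25
  211.226.151.0/25
  211.226.151.128/25
Subnets: 211.226.150.0/25, 211.226.150.128/25, 211.226.151.0/25, 211.226.151.128/25


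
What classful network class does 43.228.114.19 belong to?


First octet: 43
Binary: 00101011
0xxxxxxx -> Class A (1-126)
Class A, default mask 255.0.0.0 (/8)


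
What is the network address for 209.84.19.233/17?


IP:   11010001.01010100.00010011.11101001
Mask: 11111111.11111111.10000000.00000000
AND operation:
Net:  11010001.01010100.00000000.00000000
Network: 209.84.0.0/17


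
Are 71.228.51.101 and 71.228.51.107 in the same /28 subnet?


Mask: 255.255.255.240
71.228.51.101 AND mask = 71.228.51.96
71.228.51.107 AND mask = 71.228.51.96
Yes, same subnet (71.228.51.96)


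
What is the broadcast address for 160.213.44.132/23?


Network: 160.213.44.0/23
Host bits = 9
Set all host bits to 1:
Broadcast: 160.213.45.255


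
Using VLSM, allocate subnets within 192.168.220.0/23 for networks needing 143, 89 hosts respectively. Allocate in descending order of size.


143 hosts -> /24 (254 usable): 192.168.220.0/24
89 hosts -> /25 (126 usable): 192.168.221.0/25
Allocation: 192.168.220.0/24 (143 hosts, 254 usable); 192.168.221.0/25 (89 hosts, 126 usable)


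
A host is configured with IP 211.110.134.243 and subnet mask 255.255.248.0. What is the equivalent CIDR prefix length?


Binary: 11111111.11111111.11111000.00000000
Count leading 1s
Prefix: /21


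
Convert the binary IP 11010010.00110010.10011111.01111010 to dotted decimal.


11010010 = 210
00110010 = 50
10011111 = 159
01111010 = 122
IP: 210.50.159.122


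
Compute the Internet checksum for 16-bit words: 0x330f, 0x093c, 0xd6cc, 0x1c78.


Sum all words (with carry folding):
+ 0x330f = 0x330f
+ 0x093c = 0x3c4b
+ 0xd6cc = 0x1318
+ 0x1c78 = 0x2f90
One's complement: ~0x2f90
Checksum = 0xd06f


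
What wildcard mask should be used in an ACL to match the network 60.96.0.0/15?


Subnet mask: 255.254.0.0
Wildcard = 255.255.255.255 - subnet mask
255 - 255 = 0
255 - 254 = 1
255 - 0 = 255
255 - 0 = 255
Wildcard: 0.1.255.255


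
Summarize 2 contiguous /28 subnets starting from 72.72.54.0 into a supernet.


Original prefix: /28
Number of subnets: 2 = 2^1
New prefix = 28 - 1 = 27
Supernet: 72.72.54.0/27


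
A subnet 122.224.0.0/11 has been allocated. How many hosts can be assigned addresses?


Host bits = 32 - 11 = 21
Total addresses = 2^21 = 2097152
Usable = total - 2 (network and broadcast)
Usable hosts: 2097150


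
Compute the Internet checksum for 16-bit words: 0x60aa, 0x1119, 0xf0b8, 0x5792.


Sum all words (with carry folding):
+ 0x60aa = 0x60aa
+ 0x1119 = 0x71c3
+ 0xf0b8 = 0x627c
+ 0x5792 = 0xba0e
One's complement: ~0xba0e
Checksum = 0x45f1


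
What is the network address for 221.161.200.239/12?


IP:   11011101.10100001.11001000.11101111
Mask: 11111111.11110000.00000000.00000000
AND operation:
Net:  11011101.10100000.00000000.00000000
Network: 221.160.0.0/12


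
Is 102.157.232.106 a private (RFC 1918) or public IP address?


RFC 1918 private ranges:
  10.0.0.0/8 (10.0.0.0 - 10.255.255.255)
  172.16.0.0/12 (172.16.0.0 - 172.31.255.255)
  192.168.0.0/16 (192.168.0.0 - 192.168.255.255)
Public (not in any RFC 1918 range)


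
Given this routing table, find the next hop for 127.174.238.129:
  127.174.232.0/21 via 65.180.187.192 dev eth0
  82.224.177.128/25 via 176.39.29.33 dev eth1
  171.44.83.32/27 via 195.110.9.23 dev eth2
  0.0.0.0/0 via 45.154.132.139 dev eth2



Longest prefix match for 127.174.238.129:
  /21 127.174.232.0: MATCH
  /25 82.224.177.128: no
  /27 171.44.83.32: no
  /0 0.0.0.0: MATCH
Selected: next-hop 65.180.187.192 via eth0 (matched /21)


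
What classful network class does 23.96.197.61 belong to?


First octet: 23
Binary: 00010111
0xxxxxxx -> Class A (1-126)
Class A, default mask 255.0.0.0 (/8)


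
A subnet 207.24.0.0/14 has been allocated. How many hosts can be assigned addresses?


Host bits = 32 - 14 = 18
Total addresses = 2^18 = 262144
Usable = total - 2 (network and broadcast)
Usable hosts: 262142


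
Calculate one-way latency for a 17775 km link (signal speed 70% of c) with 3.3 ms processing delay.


Speed = 0.7 * 3e5 km/s = 210000 km/s
Propagation delay = 17775 / 210000 = 0.0846 s = 84.6429 ms
Processing delay = 3.3 ms
Total one-way latency = 87.9429 ms


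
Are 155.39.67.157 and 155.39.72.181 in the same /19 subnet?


Mask: 255.255.224.0
155.39.67.157 AND mask = 155.39.64.0
155.39.72.181 AND mask = 155.39.64.0
Yes, same subnet (155.39.64.0)


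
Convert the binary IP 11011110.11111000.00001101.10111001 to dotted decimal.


11011110 = 222
11111000 = 248
00001101 = 13
10111001 = 185
IP: 222.248.13.185


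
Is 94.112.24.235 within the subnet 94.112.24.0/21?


Subnet network: 94.112.24.0
Test IP AND mask: 94.112.24.0
Yes, 94.112.24.235 is in 94.112.24.0/21


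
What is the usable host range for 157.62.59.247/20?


Network: 157.62.48.0
Broadcast: 157.62.63.255
First usable = network + 1
Last usable = broadcast - 1
Range: 157.62.48.1 to 157.62.63.254


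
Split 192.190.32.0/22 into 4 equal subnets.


New prefix = 22 + 2 = 24
Each subnet has 256 addresses
  192.190.32.0/24
  192.190.33.0/24
  192.190.34.0/24
  192.190.35.0/24
Subnets: 192.190.32.0/24, 192.190.33.0/24, 192.190.34.0/24, 192.190.35.0/24


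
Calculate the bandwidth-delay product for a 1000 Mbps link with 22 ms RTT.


BDP = bandwidth * RTT
= 1000 Mbps * 22 ms
= 1000 * 1e6 * 22 / 1000 bits
= 22000000 bits
= 2750000 bytes
= 2685.5469 KB
BDP = 22000000 bits (2750000 bytes)


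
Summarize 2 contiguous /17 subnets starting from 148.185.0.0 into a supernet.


Original prefix: /17
Number of subnets: 2 = 2^1
New prefix = 17 - 1 = 16
Supernet: 148.185.0.0/16


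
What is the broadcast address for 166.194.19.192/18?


Network: 166.194.0.0/18
Host bits = 14
Set all host bits to 1:
Broadcast: 166.194.63.255


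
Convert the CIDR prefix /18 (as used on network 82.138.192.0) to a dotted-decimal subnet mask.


/18 means 18 network bits, 14 host bits
Binary: 11111111111111111100000000000000
Mask: 255.255.192.0


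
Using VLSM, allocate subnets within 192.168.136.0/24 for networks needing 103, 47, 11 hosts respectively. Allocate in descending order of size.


103 hosts -> /25 (126 usable): 192.168.136.0/25
47 hosts -> /26 (62 usable): 192.168.136.128/26
11 hosts -> /28 (14 usable): 192.168.136.192/28
Allocation: 192.168.136.0/25 (103 hosts, 126 usable); 192.168.136.128/26 (47 hosts, 62 usable); 192.168.136.192/28 (11 hosts, 14 usable)


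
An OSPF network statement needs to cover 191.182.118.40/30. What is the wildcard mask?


Subnet mask: 255.255.255.252
Wildcard = 255.255.255.255 - subnet mask
255 - 255 = 0
255 - 255 = 0
255 - 255 = 0
255 - 252 = 3
Wildcard: 0.0.0.3


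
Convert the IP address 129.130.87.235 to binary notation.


129 = 10000001
130 = 10000010
87 = 01010111
235 = 11101011
Binary: 10000001.10000010.01010111.11101011


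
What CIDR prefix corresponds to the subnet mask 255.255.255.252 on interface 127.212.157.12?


Binary: 11111111.11111111.11111111.11111100
Count leading 1s
Prefix: /30


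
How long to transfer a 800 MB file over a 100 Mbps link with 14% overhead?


Effective throughput = 100 * (1 - 14/100) = 86 Mbps
File size in Mb = 800 * 8 = 6400 Mb
Time = 6400 / 86
Time = 74.4186 seconds


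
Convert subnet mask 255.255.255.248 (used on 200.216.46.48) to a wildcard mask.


Subnet mask: 255.255.255.248
Wildcard = 255.255.255.255 - subnet mask
255 - 255 = 0
255 - 255 = 0
255 - 255 = 0
255 - 248 = 7
Wildcard: 0.0.0.7


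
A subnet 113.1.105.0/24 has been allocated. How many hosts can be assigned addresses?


Host bits = 32 - 24 = 8
Total addresses = 2^8 = 256
Usable = total - 2 (network and broadcast)
Usable hosts: 254


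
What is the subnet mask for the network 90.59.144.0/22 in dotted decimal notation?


/22 means 22 network bits, 10 host bits
Binary: 11111111111111111111110000000000
Mask: 255.255.252.0


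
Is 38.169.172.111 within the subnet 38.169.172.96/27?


Subnet network: 38.169.172.96
Test IP AND mask: 38.169.172.96
Yes, 38.169.172.111 is in 38.169.172.96/27


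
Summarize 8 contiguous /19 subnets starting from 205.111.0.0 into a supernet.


Original prefix: /19
Number of subnets: 8 = 2^3
New prefix = 19 - 3 = 16
Supernet: 205.111.0.0/16


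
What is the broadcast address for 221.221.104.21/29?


Network: 221.221.104.16/29
Host bits = 3
Set all host bits to 1:
Broadcast: 221.221.104.23


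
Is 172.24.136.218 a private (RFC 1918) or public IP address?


RFC 1918 private ranges:
  10.0.0.0/8 (10.0.0.0 - 10.255.255.255)
  172.16.0.0/12 (172.16.0.0 - 172.31.255.255)
  192.168.0.0/16 (192.168.0.0 - 192.168.255.255)
Private (in 172.16.0.0/12)


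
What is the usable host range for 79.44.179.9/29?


Network: 79.44.179.8
Broadcast: 79.44.179.15
First usable = network + 1
Last usable = broadcast - 1
Range: 79.44.179.9 to 79.44.179.14


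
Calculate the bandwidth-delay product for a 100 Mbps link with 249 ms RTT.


BDP = bandwidth * RTT
= 100 Mbps * 249 ms
= 100 * 1e6 * 249 / 1000 bits
= 24900000 bits
= 3112500 bytes
= 3039.5508 KB
BDP = 24900000 bits (3112500 bytes)


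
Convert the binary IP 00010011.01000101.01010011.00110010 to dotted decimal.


00010011 = 19
01000101 = 69
01010011 = 83
00110010 = 50
IP: 19.69.83.50


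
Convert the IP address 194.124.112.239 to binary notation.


194 = 11000010
124 = 01111100
112 = 01110000
239 = 11101111
Binary: 11000010.01111100.01110000.11101111


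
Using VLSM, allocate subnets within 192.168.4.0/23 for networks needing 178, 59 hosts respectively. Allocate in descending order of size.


178 hosts -> /24 (254 usable): 192.168.4.0/24
59 hosts -> /26 (62 usable): 192.168.5.0/26
Allocation: 192.168.4.0/24 (178 hosts, 254 usable); 192.168.5.0/26 (59 hosts, 62 usable)


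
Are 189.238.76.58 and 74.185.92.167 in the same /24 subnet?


Mask: 255.255.255.0
189.238.76.58 AND mask = 189.238.76.0
74.185.92.167 AND mask = 74.185.92.0
No, different subnets (189.238.76.0 vs 74.185.92.0)


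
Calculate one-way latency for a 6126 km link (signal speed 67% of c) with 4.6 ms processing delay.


Speed = 0.67 * 3e5 km/s = 201000 km/s
Propagation delay = 6126 / 201000 = 0.0305 s = 30.4776 ms
Processing delay = 4.6 ms
Total one-way latency = 35.0776 ms


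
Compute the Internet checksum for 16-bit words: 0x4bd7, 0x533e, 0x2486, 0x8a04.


Sum all words (with carry folding):
+ 0x4bd7 = 0x4bd7
+ 0x533e = 0x9f15
+ 0x2486 = 0xc39b
+ 0x8a04 = 0x4da0
One's complement: ~0x4da0
Checksum = 0xb25f


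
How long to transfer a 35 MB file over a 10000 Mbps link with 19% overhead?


Effective throughput = 10000 * (1 - 19/100) = 8100.0 Mbps
File size in Mb = 35 * 8 = 280 Mb
Time = 280 / 8100.0
Time = 0.0346 seconds


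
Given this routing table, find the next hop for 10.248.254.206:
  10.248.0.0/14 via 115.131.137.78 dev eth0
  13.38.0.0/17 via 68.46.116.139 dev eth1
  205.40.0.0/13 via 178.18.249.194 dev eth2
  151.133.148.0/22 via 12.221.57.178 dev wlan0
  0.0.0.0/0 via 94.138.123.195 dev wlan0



Longest prefix match for 10.248.254.206:
  /14 10.248.0.0: MATCH
  /17 13.38.0.0: no
  /13 205.40.0.0: no
  /22 151.133.148.0: no
  /0 0.0.0.0: MATCH
Selected: next-hop 115.131.137.78 via eth0 (matched /14)


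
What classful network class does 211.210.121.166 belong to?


First octet: 211
Binary: 11010011
110xxxxx -> Class C (192-223)
Class C, default mask 255.255.255.0 (/24)


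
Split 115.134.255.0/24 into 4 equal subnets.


New prefix = 24 + 2 = 26
Each subnet has 64 addresses
  115.134.255.0/26
  115.134.255.64/26
  115.134.255.128/26
  115.134.255.192/26
Subnets: 115.134.255.0/26, 115.134.255.64/26, 115.134.255.128/26, 115.134.255.192/26


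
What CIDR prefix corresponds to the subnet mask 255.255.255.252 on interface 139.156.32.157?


Binary: 11111111.11111111.11111111.11111100
Count leading 1s
Prefix: /30


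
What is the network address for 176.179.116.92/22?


IP:   10110000.10110011.01110100.01011100
Mask: 11111111.11111111.11111100.00000000
AND operation:
Net:  10110000.10110011.01110100.00000000
Network: 176.179.116.0/22


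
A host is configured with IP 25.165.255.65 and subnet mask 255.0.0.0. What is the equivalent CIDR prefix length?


Binary: 11111111.00000000.00000000.00000000
Count leading 1s
Prefix: /8


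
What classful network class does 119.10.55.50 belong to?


First octet: 119
Binary: 01110111
0xxxxxxx -> Class A (1-126)
Class A, default mask 255.0.0.0 (/8)


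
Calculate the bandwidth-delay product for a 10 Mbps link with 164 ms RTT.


BDP = bandwidth * RTT
= 10 Mbps * 164 ms
= 10 * 1e6 * 164 / 1000 bits
= 1640000 bits
= 205000 bytes
= 200.1953 KB
BDP = 1640000 bits (205000 bytes)


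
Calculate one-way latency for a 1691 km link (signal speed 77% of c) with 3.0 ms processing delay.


Speed = 0.77 * 3e5 km/s = 231000 km/s
Propagation delay = 1691 / 231000 = 0.0073 s = 7.3203 ms
Processing delay = 3.0 ms
Total one-way latency = 10.3203 ms


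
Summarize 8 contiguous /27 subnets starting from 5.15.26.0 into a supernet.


Original prefix: /27
Number of subnets: 8 = 2^3
New prefix = 27 - 3 = 24
Supernet: 5.15.26.0/24


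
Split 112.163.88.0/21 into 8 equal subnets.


New prefix = 21 + 3 = 24
Each subnet has 256 addresses
  112.163.88.0/24
  112.163.89.0/24
  112.163.90.0/24
  112.163.91.0/24
  112.163.92.0/24
  112.163.93.0/24
  112.163.94.0/24
  112.163.95.0/24
Subnets: 112.163.88.0/24, 112.163.89.0/24, 112.163.90.0/24, 112.163.91.0/24, 112.163.92.0/24, 112.163.93.0/24, 112.163.94.0/24, 112.163.95.0/24


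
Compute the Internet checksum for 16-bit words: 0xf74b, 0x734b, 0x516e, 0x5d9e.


Sum all words (with carry folding):
+ 0xf74b = 0xf74b
+ 0x734b = 0x6a97
+ 0x516e = 0xbc05
+ 0x5d9e = 0x19a4
One's complement: ~0x19a4
Checksum = 0xe65b


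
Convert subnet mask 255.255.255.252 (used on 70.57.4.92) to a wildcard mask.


Subnet mask: 255.255.255.252
Wildcard = 255.255.255.255 - subnet mask
255 - 255 = 0
255 - 255 = 0
255 - 255 = 0
255 - 252 = 3
Wildcard: 0.0.0.3


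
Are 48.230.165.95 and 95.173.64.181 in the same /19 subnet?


Mask: 255.255.224.0
48.230.165.95 AND mask = 48.230.160.0
95.173.64.181 AND mask = 95.173.64.0
No, different subnets (48.230.160.0 vs 95.173.64.0)


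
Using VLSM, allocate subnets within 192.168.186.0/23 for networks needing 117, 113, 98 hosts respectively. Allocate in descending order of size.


117 hosts -> /25 (126 usable): 192.168.186.0/25
113 hosts -> /25 (126 usable): 192.168.186.128/25
98 hosts -> /25 (126 usable): 192.168.187.0/25
Allocation: 192.168.186.0/25 (117 hosts, 126 usable); 192.168.186.128/25 (113 hosts, 126 usable); 192.168.187.0/25 (98 hosts, 126 usable)


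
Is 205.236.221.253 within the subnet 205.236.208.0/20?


Subnet network: 205.236.208.0
Test IP AND mask: 205.236.208.0
Yes, 205.236.221.253 is in 205.236.208.0/20


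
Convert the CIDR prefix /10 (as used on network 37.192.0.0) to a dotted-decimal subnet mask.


/10 means 10 network bits, 22 host bits
Binary: 11111111110000000000000000000000
Mask: 255.192.0.0


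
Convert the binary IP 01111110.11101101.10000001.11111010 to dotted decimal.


01111110 = 126
11101101 = 237
10000001 = 129
11111010 = 250
IP: 126.237.129.250


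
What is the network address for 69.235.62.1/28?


IP:   01000101.11101011.00111110.00000001
Mask: 11111111.11111111.11111111.11110000
AND operation:
Net:  01000101.11101011.00111110.00000000
Network: 69.235.62.0/28


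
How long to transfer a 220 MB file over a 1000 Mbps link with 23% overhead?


Effective throughput = 1000 * (1 - 23/100) = 770 Mbps
File size in Mb = 220 * 8 = 1760 Mb
Time = 1760 / 770
Time = 2.2857 seconds


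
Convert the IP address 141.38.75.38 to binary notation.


141 = 10001101
38 = 00100110
75 = 01001011
38 = 00100110
Binary: 10001101.00100110.01001011.00100110


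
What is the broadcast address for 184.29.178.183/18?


Network: 184.29.128.0/18
Host bits = 14
Set all host bits to 1:
Broadcast: 184.29.191.255


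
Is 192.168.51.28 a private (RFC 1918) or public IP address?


RFC 1918 private ranges:
  10.0.0.0/8 (10.0.0.0 - 10.255.255.255)
  172.16.0.0/12 (172.16.0.0 - 172.31.255.255)
  192.168.0.0/16 (192.168.0.0 - 192.168.255.255)
Private (in 192.168.0.0/16)


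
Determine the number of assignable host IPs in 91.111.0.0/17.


Host bits = 32 - 17 = 15
Total addresses = 2^15 = 32768
Usable = total - 2 (network and broadcast)
Usable hosts: 32766


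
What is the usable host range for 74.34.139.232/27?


Network: 74.34.139.224
Broadcast: 74.34.139.255
First usable = network + 1
Last usable = broadcast - 1
Range: 74.34.139.225 to 74.34.139.254


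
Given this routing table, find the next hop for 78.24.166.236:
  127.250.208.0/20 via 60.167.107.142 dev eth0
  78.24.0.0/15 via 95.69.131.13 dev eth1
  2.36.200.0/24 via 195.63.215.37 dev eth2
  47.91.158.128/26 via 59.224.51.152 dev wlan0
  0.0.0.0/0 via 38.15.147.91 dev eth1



Longest prefix match for 78.24.166.236:
  /20 127.250.208.0: no
  /15 78.24.0.0: MATCH
  /24 2.36.200.0: no
  /26 47.91.158.128: no
  /0 0.0.0.0: MATCH
Selected: next-hop 95.69.131.13 via eth1 (matched /15)


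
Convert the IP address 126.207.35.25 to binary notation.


126 = 01111110
207 = 11001111
35 = 00100011
25 = 00011001
Binary: 01111110.11001111.00100011.00011001


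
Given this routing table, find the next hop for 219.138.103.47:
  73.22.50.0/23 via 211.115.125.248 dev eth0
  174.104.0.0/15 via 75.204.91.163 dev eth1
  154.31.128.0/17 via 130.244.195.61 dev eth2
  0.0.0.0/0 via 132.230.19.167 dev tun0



Longest prefix match for 219.138.103.47:
  /23 73.22.50.0: no
  /15 174.104.0.0: no
  /17 154.31.128.0: no
  /0 0.0.0.0: MATCH
Selected: next-hop 132.230.19.167 via tun0 (matched /0)


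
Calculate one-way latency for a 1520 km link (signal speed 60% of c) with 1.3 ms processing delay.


Speed = 0.6 * 3e5 km/s = 180000 km/s
Propagation delay = 1520 / 180000 = 0.0084 s = 8.4444 ms
Processing delay = 1.3 ms
Total one-way latency = 9.7444 ms


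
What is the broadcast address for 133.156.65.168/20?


Network: 133.156.64.0/20
Host bits = 12
Set all host bits to 1:
Broadcast: 133.156.79.255


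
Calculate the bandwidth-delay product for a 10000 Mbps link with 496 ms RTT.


BDP = bandwidth * RTT
= 10000 Mbps * 496 ms
= 10000 * 1e6 * 496 / 1000 bits
= 4960000000 bits
= 620000000 bytes
= 605468.75 KB
BDP = 4960000000 bits (620000000 bytes)


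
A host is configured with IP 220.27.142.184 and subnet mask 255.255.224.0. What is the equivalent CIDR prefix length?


Binary: 11111111.11111111.11100000.00000000
Count leading 1s
Prefix: /19


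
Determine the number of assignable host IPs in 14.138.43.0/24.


Host bits = 32 - 24 = 8
Total addresses = 2^8 = 256
Usable = total - 2 (network and broadcast)
Usable hosts: 254


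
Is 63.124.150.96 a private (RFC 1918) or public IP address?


RFC 1918 private ranges:
  10.0.0.0/8 (10.0.0.0 - 10.255.255.255)
  172.16.0.0/12 (172.16.0.0 - 172.31.255.255)
  192.168.0.0/16 (192.168.0.0 - 192.168.255.255)
Public (not in any RFC 1918 range)


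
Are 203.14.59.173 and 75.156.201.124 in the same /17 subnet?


Mask: 255.255.128.0
203.14.59.173 AND mask = 203.14.0.0
75.156.201.124 AND mask = 75.156.128.0
No, different subnets (203.14.0.0 vs 75.156.128.0)


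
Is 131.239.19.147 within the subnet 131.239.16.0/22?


Subnet network: 131.239.16.0
Test IP AND mask: 131.239.16.0
Yes, 131.239.19.147 is in 131.239.16.0/22


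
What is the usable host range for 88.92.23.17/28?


Network: 88.92.23.16
Broadcast: 88.92.23.31
First usable = network + 1
Last usable = broadcast - 1
Range: 88.92.23.17 to 88.92.23.30


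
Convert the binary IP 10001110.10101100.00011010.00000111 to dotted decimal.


10001110 = 142
10101100 = 172
00011010 = 26
00000111 = 7
IP: 142.172.26.7


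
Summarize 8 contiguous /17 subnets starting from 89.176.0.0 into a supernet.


Original prefix: /17
Number of subnets: 8 = 2^3
New prefix = 17 - 3 = 14
Supernet: 89.176.0.0/14


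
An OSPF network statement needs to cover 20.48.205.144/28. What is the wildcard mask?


Subnet mask: 255.255.255.240
Wildcard = 255.255.255.255 - subnet mask
255 - 255 = 0
255 - 255 = 0
255 - 255 = 0
255 - 240 = 15
Wildcard: 0.0.0.15


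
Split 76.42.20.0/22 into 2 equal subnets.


New prefix = 22 + 1 = 23
Each subnet has 512 addresses
  76.42.20.0/23
  76.42.22.0/23
Subnets: 76.42.20.0/23, 76.42.22.0/23


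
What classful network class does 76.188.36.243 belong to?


First octet: 76
Binary: 01001100
0xxxxxxx -> Class A (1-126)
Class A, default mask 255.0.0.0 (/8)


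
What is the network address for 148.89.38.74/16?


IP:   10010100.01011001.00100110.01001010
Mask: 11111111.11111111.00000000.00000000
AND operation:
Net:  10010100.01011001.00000000.00000000
Network: 148.89.0.0/16


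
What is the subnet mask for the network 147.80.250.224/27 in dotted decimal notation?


/27 means 27 network bits, 5 host bits
Binary: 11111111111111111111111111100000
Mask: 255.255.255.224


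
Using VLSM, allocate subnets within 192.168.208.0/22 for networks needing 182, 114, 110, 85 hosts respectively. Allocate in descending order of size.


182 hosts -> /24 (254 usable): 192.168.208.0/24
114 hosts -> /25 (126 usable): 192.168.209.0/25
110 hosts -> /25 (126 usable): 192.168.209.128/25
85 hosts -> /25 (126 usable): 192.168.210.0/25
Allocation: 192.168.208.0/24 (182 hosts, 254 usable); 192.168.209.0/25 (114 hosts, 126 usable); 192.168.209.128/25 (110 hosts, 126 usable); 192.168.210.0/25 (85 hosts, 126 usable)


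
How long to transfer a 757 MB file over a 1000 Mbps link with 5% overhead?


Effective throughput = 1000 * (1 - 5/100) = 950 Mbps
File size in Mb = 757 * 8 = 6056 Mb
Time = 6056 / 950
Time = 6.3747 seconds


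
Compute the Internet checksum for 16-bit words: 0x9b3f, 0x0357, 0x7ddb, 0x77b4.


Sum all words (with carry folding):
+ 0x9b3f = 0x9b3f
+ 0x0357 = 0x9e96
+ 0x7ddb = 0x1c72
+ 0x77b4 = 0x9426
One's complement: ~0x9426
Checksum = 0x6bd9


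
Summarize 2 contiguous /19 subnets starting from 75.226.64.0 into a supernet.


Original prefix: /19
Number of subnets: 2 = 2^1
New prefix = 19 - 1 = 18
Supernet: 75.226.64.0/18


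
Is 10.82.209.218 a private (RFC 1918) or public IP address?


RFC 1918 private ranges:
  10.0.0.0/8 (10.0.0.0 - 10.255.255.255)
  172.16.0.0/12 (172.16.0.0 - 172.31.255.255)
  192.168.0.0/16 (192.168.0.0 - 192.168.255.255)
Private (in 10.0.0.0/8)


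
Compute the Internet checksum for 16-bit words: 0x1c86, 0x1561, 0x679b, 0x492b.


Sum all words (with carry folding):
+ 0x1c86 = 0x1c86
+ 0x1561 = 0x31e7
+ 0x679b = 0x9982
+ 0x492b = 0xe2ad
One's complement: ~0xe2ad
Checksum = 0x1d52


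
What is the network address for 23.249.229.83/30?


IP:   00010111.11111001.11100101.01010011
Mask: 11111111.11111111.11111111.11111100
AND operation:
Net:  00010111.11111001.11100101.01010000
Network: 23.249.229.80/30


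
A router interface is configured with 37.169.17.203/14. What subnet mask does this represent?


/14 means 14 network bits, 18 host bits
Binary: 11111111111111000000000000000000
Mask: 255.252.0.0


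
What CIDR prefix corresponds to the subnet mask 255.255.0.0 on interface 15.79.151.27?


Binary: 11111111.11111111.00000000.00000000
Count leading 1s
Prefix: /16


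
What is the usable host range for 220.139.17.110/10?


Network: 220.128.0.0
Broadcast: 220.191.255.255
First usable = network + 1
Last usable = broadcast - 1
Range: 220.128.0.1 to 220.191.255.254


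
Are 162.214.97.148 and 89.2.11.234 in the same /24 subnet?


Mask: 255.255.255.0
162.214.97.148 AND mask = 162.214.97.0
89.2.11.234 AND mask = 89.2.11.0
No, different subnets (162.214.97.0 vs 89.2.11.0)


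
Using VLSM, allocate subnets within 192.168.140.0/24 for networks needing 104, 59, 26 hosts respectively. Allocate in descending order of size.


104 hosts -> /25 (126 usable): 192.168.140.0/25
59 hosts -> /26 (62 usable): 192.168.140.128/26
26 hosts -> /27 (30 usable): 192.168.140.192/27
Allocation: 192.168.140.0/25 (104 hosts, 126 usable); 192.168.140.128/26 (59 hosts, 62 usable); 192.168.140.192/27 (26 hosts, 30 usable)


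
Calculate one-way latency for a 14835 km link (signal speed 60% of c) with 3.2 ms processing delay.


Speed = 0.6 * 3e5 km/s = 180000 km/s
Propagation delay = 14835 / 180000 = 0.0824 s = 82.4167 ms
Processing delay = 3.2 ms
Total one-way latency = 85.6167 ms


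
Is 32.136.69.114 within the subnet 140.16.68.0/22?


Subnet network: 140.16.68.0
Test IP AND mask: 32.136.68.0
No, 32.136.69.114 is not in 140.16.68.0/22


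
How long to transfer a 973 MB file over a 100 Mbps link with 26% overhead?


Effective throughput = 100 * (1 - 26/100) = 74 Mbps
File size in Mb = 973 * 8 = 7784 Mb
Time = 7784 / 74
Time = 105.1892 seconds


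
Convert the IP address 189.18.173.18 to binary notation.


189 = 10111101
18 = 00010010
173 = 10101101
18 = 00010010
Binary: 10111101.00010010.10101101.00010010


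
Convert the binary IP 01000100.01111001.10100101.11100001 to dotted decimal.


01000100 = 68
01111001 = 121
10100101 = 165
11100001 = 225
IP: 68.121.165.225


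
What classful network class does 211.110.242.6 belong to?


First octet: 211
Binary: 11010011
110xxxxx -> Class C (192-223)
Class C, default mask 255.255.255.0 (/24)


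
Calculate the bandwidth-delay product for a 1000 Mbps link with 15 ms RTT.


BDP = bandwidth * RTT
= 1000 Mbps * 15 ms
= 1000 * 1e6 * 15 / 1000 bits
= 15000000 bits
= 1875000 bytes
= 1831.0547 KB
BDP = 15000000 bits (1875000 bytes)


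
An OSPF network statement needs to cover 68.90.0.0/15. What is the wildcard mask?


Subnet mask: 255.254.0.0
Wildcard = 255.255.255.255 - subnet mask
255 - 255 = 0
255 - 254 = 1
255 - 0 = 255
255 - 0 = 255
Wildcard: 0.1.255.255


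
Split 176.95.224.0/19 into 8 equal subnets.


New prefix = 19 + 3 = 22
Each subnet has 1024 addresses
  176.95.224.0/22
  176.95.228.0/22
  176.95.232.0/22
  176.95.236.0/22
  176.95.240.0/22
  176.95.244.0/22
  176.95.248.0/22
  176.95.252.0/22
Subnets: 176.95.224.0/22, 176.95.228.0/22, 176.95.232.0/22, 176.95.236.0/22, 176.95.240.0/22, 176.95.244.0/22, 176.95.248.0/22, 176.95.252.0/22


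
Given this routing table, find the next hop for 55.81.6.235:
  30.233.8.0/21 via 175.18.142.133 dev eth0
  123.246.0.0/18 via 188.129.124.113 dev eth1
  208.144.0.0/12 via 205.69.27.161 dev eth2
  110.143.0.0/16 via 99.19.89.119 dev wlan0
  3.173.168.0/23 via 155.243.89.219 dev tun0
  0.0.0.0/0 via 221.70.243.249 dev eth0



Longest prefix match for 55.81.6.235:
  /21 30.233.8.0: no
  /18 123.246.0.0: no
  /12 208.144.0.0: no
  /16 110.143.0.0: no
  /23 3.173.168.0: no
  /0 0.0.0.0: MATCH
Selected: next-hop 221.70.243.249 via eth0 (matched /0)


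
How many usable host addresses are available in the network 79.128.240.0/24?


Host bits = 32 - 24 = 8
Total addresses = 2^8 = 256
Usable = total - 2 (network and broadcast)
Usable hosts: 254


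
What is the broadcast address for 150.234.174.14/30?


Network: 150.234.174.12/30
Host bits = 2
Set all host bits to 1:
Broadcast: 150.234.174.15


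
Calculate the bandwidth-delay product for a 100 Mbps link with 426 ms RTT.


BDP = bandwidth * RTT
= 100 Mbps * 426 ms
= 100 * 1e6 * 426 / 1000 bits
= 42600000 bits
= 5325000 bytes
= 5200.1953 KB
BDP = 42600000 bits (5325000 bytes)


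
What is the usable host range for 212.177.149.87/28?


Network: 212.177.149.80
Broadcast: 212.177.149.95
First usable = network + 1
Last usable = broadcast - 1
Range: 212.177.149.81 to 212.177.149.94


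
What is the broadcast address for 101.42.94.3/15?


Network: 101.42.0.0/15
Host bits = 17
Set all host bits to 1:
Broadcast: 101.43.255.255


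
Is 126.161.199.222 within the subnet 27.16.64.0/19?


Subnet network: 27.16.64.0
Test IP AND mask: 126.161.192.0
No, 126.161.199.222 is not in 27.16.64.0/19


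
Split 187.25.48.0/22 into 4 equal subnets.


New prefix = 22 + 2 = 24
Each subnet has 256 addresses
  187.25.48.0/24
  187.25.49.0/24
  187.25.50.0/24
  187.25.51.0/24
Subnets: 187.25.48.0/24, 187.25.49.0/24, 187.25.50.0/24, 187.25.51.0/24


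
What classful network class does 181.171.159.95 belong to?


First octet: 181
Binary: 10110101
10xxxxxx -> Class B (128-191)
Class B, default mask 255.255.0.0 (/16)


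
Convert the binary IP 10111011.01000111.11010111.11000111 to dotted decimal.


10111011 = 187
01000111 = 71
11010111 = 215
11000111 = 199
IP: 187.71.215.199


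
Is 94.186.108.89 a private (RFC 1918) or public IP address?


RFC 1918 private ranges:
  10.0.0.0/8 (10.0.0.0 - 10.255.255.255)
  172.16.0.0/12 (172.16.0.0 - 172.31.255.255)
  192.168.0.0/16 (192.168.0.0 - 192.168.255.255)
Public (not in any RFC 1918 range)


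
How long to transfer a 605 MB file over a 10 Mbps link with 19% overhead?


Effective throughput = 10 * (1 - 19/100) = 8.1 Mbps
File size in Mb = 605 * 8 = 4840 Mb
Time = 4840 / 8.1
Time = 597.5309 seconds


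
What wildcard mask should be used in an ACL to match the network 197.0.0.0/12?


Subnet mask: 255.240.0.0
Wildcard = 255.255.255.255 - subnet mask
255 - 255 = 0
255 - 240 = 15
255 - 0 = 255
255 - 0 = 255
Wildcard: 0.15.255.255


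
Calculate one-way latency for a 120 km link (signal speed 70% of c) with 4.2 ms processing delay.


Speed = 0.7 * 3e5 km/s = 210000 km/s
Propagation delay = 120 / 210000 = 0.0006 s = 0.5714 ms
Processing delay = 4.2 ms
Total one-way latency = 4.7714 ms


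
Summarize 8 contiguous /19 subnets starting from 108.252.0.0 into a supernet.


Original prefix: /19
Number of subnets: 8 = 2^3
New prefix = 19 - 3 = 16
Supernet: 108.252.0.0/16


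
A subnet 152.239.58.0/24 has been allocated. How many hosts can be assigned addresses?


Host bits = 32 - 24 = 8
Total addresses = 2^8 = 256
Usable = total - 2 (network and broadcast)
Usable hosts: 254


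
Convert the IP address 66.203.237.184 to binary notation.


66 = 01000010
203 = 11001011
237 = 11101101
184 = 10111000
Binary: 01000010.11001011.11101101.10111000


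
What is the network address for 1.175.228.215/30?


IP:   00000001.10101111.11100100.11010111
Mask: 11111111.11111111.11111111.11111100
AND operation:
Net:  00000001.10101111.11100100.11010100
Network: 1.175.228.212/30


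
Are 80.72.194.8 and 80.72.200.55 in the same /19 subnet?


Mask: 255.255.224.0
80.72.194.8 AND mask = 80.72.192.0
80.72.200.55 AND mask = 80.72.192.0
Yes, same subnet (80.72.192.0)


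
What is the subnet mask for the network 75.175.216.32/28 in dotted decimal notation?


/28 means 28 network bits, 4 host bits
Binary: 11111111111111111111111111110000
Mask: 255.255.255.240


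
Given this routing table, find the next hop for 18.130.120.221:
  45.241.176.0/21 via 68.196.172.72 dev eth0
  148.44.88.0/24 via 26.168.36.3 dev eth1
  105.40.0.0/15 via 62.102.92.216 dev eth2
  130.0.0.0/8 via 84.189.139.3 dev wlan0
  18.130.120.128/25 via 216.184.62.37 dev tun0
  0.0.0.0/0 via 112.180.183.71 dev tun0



Longest prefix match for 18.130.120.221:
  /21 45.241.176.0: no
  /24 148.44.88.0: no
  /15 105.40.0.0: no
  /8 130.0.0.0: no
  /25 18.130.120.128: MATCH
  /0 0.0.0.0: MATCH
Selected: next-hop 216.184.62.37 via tun0 (matched /25)


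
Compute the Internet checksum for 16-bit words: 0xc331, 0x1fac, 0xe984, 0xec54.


Sum all words (with carry folding):
+ 0xc331 = 0xc331
+ 0x1fac = 0xe2dd
+ 0xe984 = 0xcc62
+ 0xec54 = 0xb8b7
One's complement: ~0xb8b7
Checksum = 0x4748


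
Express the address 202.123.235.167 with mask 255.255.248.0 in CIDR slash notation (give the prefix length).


Binary: 11111111.11111111.11111000.00000000
Count leading 1s
Prefix: /21


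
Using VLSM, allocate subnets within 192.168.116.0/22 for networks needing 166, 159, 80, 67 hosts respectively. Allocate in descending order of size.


166 hosts -> /24 (254 usable): 192.168.116.0/24
159 hosts -> /24 (254 usable): 192.168.117.0/24
80 hosts -> /25 (126 usable): 192.168.118.0/25
67 hosts -> /25 (126 usable): 192.168.118.128/25
Allocation: 192.168.116.0/24 (166 hosts, 254 usable); 192.168.117.0/24 (159 hosts, 254 usable); 192.168.118.0/25 (80 hosts, 126 usable); 192.168.118.128/25 (67 hosts, 126 usable)


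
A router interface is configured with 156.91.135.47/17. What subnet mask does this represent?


/17 means 17 network bits, 15 host bits
Binary: 11111111111111111000000000000000
Mask: 255.255.128.0


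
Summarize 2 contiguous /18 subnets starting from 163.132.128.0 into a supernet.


Original prefix: /18
Number of subnets: 2 = 2^1
New prefix = 18 - 1 = 17
Supernet: 163.132.128.0/17


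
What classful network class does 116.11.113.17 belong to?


First octet: 116
Binary: 01110100
0xxxxxxx -> Class A (1-126)
Class A, default mask 255.0.0.0 (/8)


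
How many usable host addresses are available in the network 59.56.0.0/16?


Host bits = 32 - 16 = 16
Total addresses = 2^16 = 65536
Usable = total - 2 (network and broadcast)
Usable hosts: 65534


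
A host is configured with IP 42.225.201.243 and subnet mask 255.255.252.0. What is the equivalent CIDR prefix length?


Binary: 11111111.11111111.11111100.00000000
Count leading 1s
Prefix: /22


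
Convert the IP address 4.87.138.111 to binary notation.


4 = 00000100
87 = 01010111
138 = 10001010
111 = 01101111
Binary: 00000100.01010111.10001010.01101111


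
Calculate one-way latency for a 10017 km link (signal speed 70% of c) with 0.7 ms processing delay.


Speed = 0.7 * 3e5 km/s = 210000 km/s
Propagation delay = 10017 / 210000 = 0.0477 s = 47.7 ms
Processing delay = 0.7 ms
Total one-way latency = 48.4 ms


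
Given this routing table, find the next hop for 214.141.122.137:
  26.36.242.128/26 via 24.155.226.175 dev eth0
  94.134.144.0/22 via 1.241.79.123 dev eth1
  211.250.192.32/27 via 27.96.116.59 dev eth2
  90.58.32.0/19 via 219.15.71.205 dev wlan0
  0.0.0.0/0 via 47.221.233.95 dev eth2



Longest prefix match for 214.141.122.137:
  /26 26.36.242.128: no
  /22 94.134.144.0: no
  /27 211.250.192.32: no
  /19 90.58.32.0: no
  /0 0.0.0.0: MATCH
Selected: next-hop 47.221.233.95 via eth2 (matched /0)


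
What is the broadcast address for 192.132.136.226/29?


Network: 192.132.136.224/29
Host bits = 3
Set all host bits to 1:
Broadcast: 192.132.136.231


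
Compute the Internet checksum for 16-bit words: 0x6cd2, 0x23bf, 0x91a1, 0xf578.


Sum all words (with carry folding):
+ 0x6cd2 = 0x6cd2
+ 0x23bf = 0x9091
+ 0x91a1 = 0x2233
+ 0xf578 = 0x17ac
One's complement: ~0x17ac
Checksum = 0xe853


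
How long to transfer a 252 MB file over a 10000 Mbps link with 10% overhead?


Effective throughput = 10000 * (1 - 10/100) = 9000 Mbps
File size in Mb = 252 * 8 = 2016 Mb
Time = 2016 / 9000
Time = 0.224 seconds


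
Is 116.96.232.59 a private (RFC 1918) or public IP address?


RFC 1918 private ranges:
  10.0.0.0/8 (10.0.0.0 - 10.255.255.255)
  172.16.0.0/12 (172.16.0.0 - 172.31.255.255)
  192.168.0.0/16 (192.168.0.0 - 192.168.255.255)
Public (not in any RFC 1918 range)


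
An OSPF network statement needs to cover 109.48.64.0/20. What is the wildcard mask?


Subnet mask: 255.255.240.0
Wildcard = 255.255.255.255 - subnet mask
255 - 255 = 0
255 - 255 = 0
255 - 240 = 15
255 - 0 = 255
Wildcard: 0.0.15.255


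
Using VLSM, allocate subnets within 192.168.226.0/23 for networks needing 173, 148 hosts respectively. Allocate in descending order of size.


173 hosts -> /24 (254 usable): 192.168.226.0/24
148 hosts -> /24 (254 usable): 192.168.227.0/24
Allocation: 192.168.226.0/24 (173 hosts, 254 usable); 192.168.227.0/24 (148 hosts, 254 usable)


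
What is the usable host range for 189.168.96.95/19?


Network: 189.168.96.0
Broadcast: 189.168.127.255
First usable = network + 1
Last usable = broadcast - 1
Range: 189.168.96.1 to 189.168.127.254


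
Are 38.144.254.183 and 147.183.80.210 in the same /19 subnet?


Mask: 255.255.224.0
38.144.254.183 AND mask = 38.144.224.0
147.183.80.210 AND mask = 147.183.64.0
No, different subnets (38.144.224.0 vs 147.183.64.0)


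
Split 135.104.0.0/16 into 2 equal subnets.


New prefix = 16 + 1 = 17
Each subnet has 32768 addresses
  135.104.0.0/17
  135.104.128.0/17
Subnets: 135.104.0.0/17, 135.104.128.0/17


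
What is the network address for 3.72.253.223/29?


IP:   00000011.01001000.11111101.11011111
Mask: 11111111.11111111.11111111.11111000
AND operation:
Net:  00000011.01001000.11111101.11011000
Network: 3.72.253.216/29


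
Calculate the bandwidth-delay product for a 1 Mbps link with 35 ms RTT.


BDP = bandwidth * RTT
= 1 Mbps * 35 ms
= 1 * 1e6 * 35 / 1000 bits
= 35000 bits
= 4375 bytes
= 4.2725 KB
BDP = 35000 bits (4375 bytes)


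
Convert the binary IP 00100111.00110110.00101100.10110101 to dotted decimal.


00100111 = 39
00110110 = 54
00101100 = 44
10110101 = 181
IP: 39.54.44.181


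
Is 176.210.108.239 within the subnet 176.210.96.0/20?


Subnet network: 176.210.96.0
Test IP AND mask: 176.210.96.0
Yes, 176.210.108.239 is in 176.210.96.0/20


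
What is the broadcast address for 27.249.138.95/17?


Network: 27.249.128.0/17
Host bits = 15
Set all host bits to 1:
Broadcast: 27.249.255.255


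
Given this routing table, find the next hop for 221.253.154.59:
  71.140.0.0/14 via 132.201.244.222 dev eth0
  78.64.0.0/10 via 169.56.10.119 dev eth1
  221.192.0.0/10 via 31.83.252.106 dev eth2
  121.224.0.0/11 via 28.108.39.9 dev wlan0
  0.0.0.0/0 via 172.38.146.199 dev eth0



Longest prefix match for 221.253.154.59:
  /14 71.140.0.0: no
  /10 78.64.0.0: no
  /10 221.192.0.0: MATCH
  /11 121.224.0.0: no
  /0 0.0.0.0: MATCH
Selected: next-hop 31.83.252.106 via eth2 (matched /10)
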